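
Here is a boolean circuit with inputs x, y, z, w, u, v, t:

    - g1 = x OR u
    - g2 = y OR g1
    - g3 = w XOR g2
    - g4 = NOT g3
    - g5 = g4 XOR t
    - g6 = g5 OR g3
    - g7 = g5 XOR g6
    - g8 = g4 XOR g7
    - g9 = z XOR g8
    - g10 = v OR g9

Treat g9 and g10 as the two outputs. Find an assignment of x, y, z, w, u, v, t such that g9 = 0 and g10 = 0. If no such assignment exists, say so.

Check with x=0, y=1, z=1, w=1, u=0, v=0, t=0:
g1 = x OR u = 0 OR 0 = 0
g2 = y OR g1 = 1 OR 0 = 1
g3 = w XOR g2 = 1 XOR 1 = 0
g4 = NOT g3 = NOT 0 = 1
g5 = g4 XOR t = 1 XOR 0 = 1
g6 = g5 OR g3 = 1 OR 0 = 1
g7 = g5 XOR g6 = 1 XOR 1 = 0
g8 = g4 XOR g7 = 1 XOR 0 = 1
g9 = z XOR g8 = 1 XOR 1 = 0
g10 = v OR g9 = 0 OR 0 = 0
So g9 = 0 and g10 = 0.

x=0, y=1, z=1, w=1, u=0, v=0, t=0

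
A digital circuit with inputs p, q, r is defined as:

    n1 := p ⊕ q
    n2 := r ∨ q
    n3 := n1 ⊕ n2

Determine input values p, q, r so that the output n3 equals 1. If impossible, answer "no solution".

n3 = n1 ⊕ n2 must be 1, so n1 and n2 differ.
Check with p=1, q=1, r=1:
n1 = p ⊕ q = 1 ⊕ 1 = 0
n2 = r ∨ q = 1 ∨ 1 = 1
n3 = n1 ⊕ n2 = 0 ⊕ 1 = 1
So n3 = 1 as required.

p=1, q=1, r=1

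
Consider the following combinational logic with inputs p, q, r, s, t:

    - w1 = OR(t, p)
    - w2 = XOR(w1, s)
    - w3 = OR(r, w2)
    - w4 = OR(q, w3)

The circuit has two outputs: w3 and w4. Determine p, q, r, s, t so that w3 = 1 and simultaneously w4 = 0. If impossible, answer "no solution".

no solution exists

Across all 32 input combinations, none give both w3 = 1 and w4 = 0.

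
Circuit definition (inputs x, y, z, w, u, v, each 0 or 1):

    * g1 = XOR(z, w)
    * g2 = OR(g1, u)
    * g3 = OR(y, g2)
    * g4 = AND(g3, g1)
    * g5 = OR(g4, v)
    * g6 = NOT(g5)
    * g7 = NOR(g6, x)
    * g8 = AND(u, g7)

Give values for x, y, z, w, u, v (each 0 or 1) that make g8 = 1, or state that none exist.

g8 = AND(u, g7) must be 1, so both u = 1 and g7 = 1.
g7 = NOR(g6, x) must be 1, so both g6 = 0 and x = 0.
g6 = NOT(g5) must be 0, so g5 = 1.
Check with x=0, y=0, z=0, w=1, u=1, v=0:
g1 = XOR(z, w) = XOR(0, 1) = 1
g2 = OR(g1, u) = OR(1, 1) = 1
g3 = OR(y, g2) = OR(0, 1) = 1
g4 = AND(g3, g1) = AND(1, 1) = 1
g5 = OR(g4, v) = OR(1, 0) = 1
g6 = NOT(g5) = NOT 1 = 0
g7 = NOR(g6, x) = NOR(0, 0) = 1
g8 = AND(u, g7) = AND(1, 1) = 1
So g8 = 1 as required.

x=0, y=0, z=0, w=1, u=1, v=0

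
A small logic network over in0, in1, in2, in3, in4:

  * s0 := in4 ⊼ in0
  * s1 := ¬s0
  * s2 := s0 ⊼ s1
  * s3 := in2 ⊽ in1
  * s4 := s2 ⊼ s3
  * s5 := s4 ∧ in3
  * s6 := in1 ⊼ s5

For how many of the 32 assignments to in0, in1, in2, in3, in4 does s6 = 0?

s6 = in1 ⊼ s5 must be 0, so both in1 = 1 and s5 = 1.
Enumerating the 32 input combinations, 8 give s6 = 0 and 24 give s6 = 1.

8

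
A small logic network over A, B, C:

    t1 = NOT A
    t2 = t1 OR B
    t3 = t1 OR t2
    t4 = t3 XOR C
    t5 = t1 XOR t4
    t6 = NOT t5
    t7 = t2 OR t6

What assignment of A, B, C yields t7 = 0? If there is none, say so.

Check with A=1, B=0, C=1:
t1 = NOT A = NOT 1 = 0
t2 = t1 OR B = 0 OR 0 = 0
t3 = t1 OR t2 = 0 OR 0 = 0
t4 = t3 XOR C = 0 XOR 1 = 1
t5 = t1 XOR t4 = 0 XOR 1 = 1
t6 = NOT t5 = NOT 1 = 0
t7 = t2 OR t6 = 0 OR 0 = 0
So t7 = 0 as required.

A=1, B=0, C=1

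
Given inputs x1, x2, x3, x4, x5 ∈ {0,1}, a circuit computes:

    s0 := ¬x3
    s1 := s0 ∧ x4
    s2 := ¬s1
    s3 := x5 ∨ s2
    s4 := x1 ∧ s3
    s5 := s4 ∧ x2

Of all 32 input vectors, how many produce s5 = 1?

s5 = s4 ∧ x2 must be 1, so both s4 = 1 and x2 = 1.
s4 = x1 ∧ s3 must be 1, so both x1 = 1 and s3 = 1.
s3 = x5 ∨ s2 must be 1, so at least one of x5, s2 is 1.
Enumerating the 32 input combinations, 7 give s5 = 1 and 25 give s5 = 0.

7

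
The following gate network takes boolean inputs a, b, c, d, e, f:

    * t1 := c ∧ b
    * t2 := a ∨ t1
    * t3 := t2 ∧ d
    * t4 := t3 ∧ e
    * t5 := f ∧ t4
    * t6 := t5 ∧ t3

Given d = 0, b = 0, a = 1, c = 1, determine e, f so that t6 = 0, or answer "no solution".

t6 = t5 ∧ t3 must be 0, so at least one of t5, t3 is 0.
Check with d = 0, b = 0, a = 1, c = 1 and e=1, f=1:
t1 = c ∧ b = 1 ∧ 0 = 0
t2 = a ∨ t1 = 1 ∨ 0 = 1
t3 = t2 ∧ d = 1 ∧ 0 = 0
t4 = t3 ∧ e = 0 ∧ 1 = 0
t5 = f ∧ t4 = 1 ∧ 0 = 0
t6 = t5 ∧ t3 = 0 ∧ 0 = 0
So t6 = 0.

e=1 f=1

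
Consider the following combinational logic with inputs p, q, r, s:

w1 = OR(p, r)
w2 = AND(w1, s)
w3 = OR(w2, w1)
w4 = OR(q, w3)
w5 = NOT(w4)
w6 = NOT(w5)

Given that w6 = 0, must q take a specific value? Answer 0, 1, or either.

w6 = NOT(w5) must be 0, so w5 = 1.
w5 = NOT(w4) must be 1, so w4 = 0.
Every assignment with w6 = 0 has q = 0; there are 2 such assignment(s).
  p=0, q=0, r=0, s=0
  p=0, q=0, r=0, s=1

0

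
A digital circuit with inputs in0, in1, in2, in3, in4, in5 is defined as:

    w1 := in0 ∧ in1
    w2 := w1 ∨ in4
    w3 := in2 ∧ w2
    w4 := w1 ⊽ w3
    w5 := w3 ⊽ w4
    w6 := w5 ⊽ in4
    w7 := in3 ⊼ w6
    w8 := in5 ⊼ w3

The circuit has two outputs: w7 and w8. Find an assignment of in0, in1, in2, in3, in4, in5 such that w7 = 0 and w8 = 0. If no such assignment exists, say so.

Check with in0=1, in1=1, in2=1, in3=1, in4=0, in5=1:
w1 = in0 ∧ in1 = 1 ∧ 1 = 1
w2 = w1 ∨ in4 = 1 ∨ 0 = 1
w3 = in2 ∧ w2 = 1 ∧ 1 = 1
w4 = w1 ⊽ w3 = 1 ⊽ 1 = 0
w5 = w3 ⊽ w4 = 1 ⊽ 0 = 0
w6 = w5 ⊽ in4 = 0 ⊽ 0 = 1
w7 = in3 ⊼ w6 = 1 ⊼ 1 = 0
w8 = in5 ⊼ w3 = 1 ⊼ 1 = 0
So w7 = 0 and w8 = 0.

in0=1, in1=1, in2=1, in3=1, in4=0, in5=1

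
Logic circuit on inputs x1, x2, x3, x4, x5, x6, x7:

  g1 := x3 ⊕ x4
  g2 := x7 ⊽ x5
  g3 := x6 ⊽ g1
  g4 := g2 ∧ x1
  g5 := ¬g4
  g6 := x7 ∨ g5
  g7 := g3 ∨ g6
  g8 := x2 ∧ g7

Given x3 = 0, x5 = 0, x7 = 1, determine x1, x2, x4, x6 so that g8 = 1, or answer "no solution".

Check with x3 = 0, x5 = 0, x7 = 1 and x1=1, x2=1, x4=0, x6=0:
g1 = x3 ⊕ x4 = 0 ⊕ 0 = 0
g2 = x7 ⊽ x5 = 1 ⊽ 0 = 0
g3 = x6 ⊽ g1 = 0 ⊽ 0 = 1
g4 = g2 ∧ x1 = 0 ∧ 1 = 0
g5 = ¬g4 = ¬0 = 1
g6 = x7 ∨ g5 = 1 ∨ 1 = 1
g7 = g3 ∨ g6 = 1 ∨ 1 = 1
g8 = x2 ∧ g7 = 1 ∧ 1 = 1
So g8 = 1.

x1=1, x2=1, x4=0, x6=0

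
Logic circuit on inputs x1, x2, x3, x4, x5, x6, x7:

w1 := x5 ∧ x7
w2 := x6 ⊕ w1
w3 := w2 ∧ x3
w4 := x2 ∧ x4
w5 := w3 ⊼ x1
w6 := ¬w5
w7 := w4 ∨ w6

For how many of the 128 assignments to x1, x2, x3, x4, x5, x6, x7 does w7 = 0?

84

w7 = w4 ∨ w6 must be 0, so both w4 = 0 and w6 = 0.
w4 = x2 ∧ x4 must be 0, so at least one of x2, x4 is 0.
Enumerating the 128 input combinations, 84 give w7 = 0 and 44 give w7 = 1.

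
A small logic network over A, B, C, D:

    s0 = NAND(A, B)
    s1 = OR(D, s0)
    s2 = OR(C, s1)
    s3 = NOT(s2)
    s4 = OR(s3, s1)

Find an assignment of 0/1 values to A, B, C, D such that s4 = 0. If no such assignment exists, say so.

s4 = OR(s3, s1) must be 0, so both s3 = 0 and s1 = 0.
Check with A=1, B=1, C=1, D=0:
s0 = NAND(A, B) = NAND(1, 1) = 0
s1 = OR(D, s0) = OR(0, 0) = 0
s2 = OR(C, s1) = OR(1, 0) = 1
s3 = NOT(s2) = NOT 1 = 0
s4 = OR(s3, s1) = OR(0, 0) = 0
So s4 = 0 as required.

A=1, B=1, C=1, D=0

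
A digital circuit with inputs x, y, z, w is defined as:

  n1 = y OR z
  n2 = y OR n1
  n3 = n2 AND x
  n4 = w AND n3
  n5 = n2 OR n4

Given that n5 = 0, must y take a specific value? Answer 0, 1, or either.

0

n5 = n2 OR n4 must be 0, so both n2 = 0 and n4 = 0.
n2 = y OR n1 must be 0, so both y = 0 and n1 = 0.
n4 = w AND n3 must be 0, so at least one of w, n3 is 0.
Every assignment with n5 = 0 has y = 0; there are 4 such assignment(s).
  x=0, y=0, z=0, w=0
  x=0, y=0, z=0, w=1
  x=1, y=0, z=0, w=0
  x=1, y=0, z=0, w=1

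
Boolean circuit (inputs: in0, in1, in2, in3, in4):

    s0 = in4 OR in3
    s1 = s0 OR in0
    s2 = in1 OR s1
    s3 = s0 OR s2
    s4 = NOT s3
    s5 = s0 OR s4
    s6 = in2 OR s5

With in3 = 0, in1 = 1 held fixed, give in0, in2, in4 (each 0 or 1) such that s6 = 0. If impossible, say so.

s6 = in2 OR s5 must be 0, so both in2 = 0 and s5 = 0.
Check with in3 = 0, in1 = 1 and in0=0, in2=0, in4=0:
s0 = in4 OR in3 = 0 OR 0 = 0
s1 = s0 OR in0 = 0 OR 0 = 0
s2 = in1 OR s1 = 1 OR 0 = 1
s3 = s0 OR s2 = 0 OR 1 = 1
s4 = NOT s3 = NOT 1 = 0
s5 = s0 OR s4 = 0 OR 0 = 0
s6 = in2 OR s5 = 0 OR 0 = 0
So s6 = 0.

in0=0, in2=0, in4=0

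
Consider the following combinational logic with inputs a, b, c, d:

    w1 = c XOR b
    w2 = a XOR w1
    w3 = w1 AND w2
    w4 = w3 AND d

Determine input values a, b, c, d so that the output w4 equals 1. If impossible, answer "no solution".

w4 = w3 AND d must be 1, so both w3 = 1 and d = 1.
Check with a=0, b=1, c=0, d=1:
w1 = c XOR b = 0 XOR 1 = 1
w2 = a XOR w1 = 0 XOR 1 = 1
w3 = w1 AND w2 = 1 AND 1 = 1
w4 = w3 AND d = 1 AND 1 = 1
So w4 = 1 as required.

a=0, b=1, c=0, d=1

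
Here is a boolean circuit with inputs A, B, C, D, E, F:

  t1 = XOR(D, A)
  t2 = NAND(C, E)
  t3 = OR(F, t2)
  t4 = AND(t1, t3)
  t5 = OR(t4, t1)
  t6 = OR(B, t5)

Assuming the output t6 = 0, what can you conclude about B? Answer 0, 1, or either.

t6 = OR(B, t5) must be 0, so both B = 0 and t5 = 0.
t5 = OR(t4, t1) must be 0, so both t4 = 0 and t1 = 0.
t4 = AND(t1, t3) must be 0, so at least one of t1, t3 is 0.
Every assignment with t6 = 0 has B = 0; there are 16 such assignment(s).

0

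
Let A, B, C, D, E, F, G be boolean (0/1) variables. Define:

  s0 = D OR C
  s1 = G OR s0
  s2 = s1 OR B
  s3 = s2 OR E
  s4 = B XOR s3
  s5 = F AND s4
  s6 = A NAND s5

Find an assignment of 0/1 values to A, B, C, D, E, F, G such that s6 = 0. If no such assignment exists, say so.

A=1 B=0 C=0 D=1 E=1 F=1 G=0

Check with A=1 B=0 C=0 D=1 E=1 F=1 G=0:
s0 = D OR C = 1 OR 0 = 1
s1 = G OR s0 = 0 OR 1 = 1
s2 = s1 OR B = 1 OR 0 = 1
s3 = s2 OR E = 1 OR 1 = 1
s4 = B XOR s3 = 0 XOR 1 = 1
s5 = F AND s4 = 1 AND 1 = 1
s6 = A NAND s5 = 1 NAND 1 = 0
So s6 = 0 as required.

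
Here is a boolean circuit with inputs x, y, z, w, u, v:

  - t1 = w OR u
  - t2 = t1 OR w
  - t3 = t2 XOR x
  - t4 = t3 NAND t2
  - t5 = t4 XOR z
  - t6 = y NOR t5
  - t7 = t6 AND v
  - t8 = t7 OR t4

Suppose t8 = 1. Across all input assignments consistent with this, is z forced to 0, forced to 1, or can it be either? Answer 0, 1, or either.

Both values of z occur among assignments with t8 = 1:
  z=0: x=0, y=0, z=0, w=0, u=0, v=0
  z=1: x=0, y=0, z=1, w=0, u=0, v=0

either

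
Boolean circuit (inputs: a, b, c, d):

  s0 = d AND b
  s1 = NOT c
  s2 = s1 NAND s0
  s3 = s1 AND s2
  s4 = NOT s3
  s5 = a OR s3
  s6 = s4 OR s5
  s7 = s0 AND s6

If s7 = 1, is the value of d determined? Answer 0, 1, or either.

s7 = s0 AND s6 must be 1, so both s0 = 1 and s6 = 1.
Every assignment with s7 = 1 has d = 1; there are 4 such assignment(s).
  a=0, b=1, c=0, d=1
  a=0, b=1, c=1, d=1
  a=1, b=1, c=0, d=1
  a=1, b=1, c=1, d=1

1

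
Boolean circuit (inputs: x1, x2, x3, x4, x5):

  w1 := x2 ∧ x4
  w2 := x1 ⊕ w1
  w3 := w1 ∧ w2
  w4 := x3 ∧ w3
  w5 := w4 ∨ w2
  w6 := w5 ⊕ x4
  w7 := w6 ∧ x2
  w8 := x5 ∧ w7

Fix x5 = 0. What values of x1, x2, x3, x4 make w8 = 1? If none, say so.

no solution exists

With x5 = 0 fixed, none of the 16 settings of x1, x2, x3, x4 give w8 = 1.
For example, with x1=0, x2=0, x3=1, x4=0:
w1 = x2 ∧ x4 = 0 ∧ 0 = 0
w2 = x1 ⊕ w1 = 0 ⊕ 0 = 0
w3 = w1 ∧ w2 = 0 ∧ 0 = 0
w4 = x3 ∧ w3 = 1 ∧ 0 = 0
w5 = w4 ∨ w2 = 0 ∨ 0 = 0
w6 = w5 ⊕ x4 = 0 ⊕ 0 = 0
w7 = w6 ∧ x2 = 0 ∧ 0 = 0
w8 = x5 ∧ w7 = 0 ∧ 0 = 0
giving w8 = 0 ≠ 1.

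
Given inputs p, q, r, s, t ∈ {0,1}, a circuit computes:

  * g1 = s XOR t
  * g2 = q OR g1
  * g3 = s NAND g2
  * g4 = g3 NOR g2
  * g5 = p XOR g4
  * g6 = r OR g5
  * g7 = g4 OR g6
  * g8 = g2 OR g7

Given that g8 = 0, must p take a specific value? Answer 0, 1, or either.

g8 = g2 OR g7 must be 0, so both g2 = 0 and g7 = 0.
g2 = q OR g1 must be 0, so both q = 0 and g1 = 0.
Every assignment with g8 = 0 has p = 0; there are 2 such assignment(s).
  p=0, q=0, r=0, s=0, t=0
  p=0, q=0, r=0, s=1, t=1

0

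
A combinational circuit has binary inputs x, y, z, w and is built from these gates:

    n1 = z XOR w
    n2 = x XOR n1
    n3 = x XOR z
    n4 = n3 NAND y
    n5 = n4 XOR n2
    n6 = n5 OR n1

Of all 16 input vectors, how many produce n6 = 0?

4

n6 = n5 OR n1 must be 0, so both n5 = 0 and n1 = 0.
n5 = n4 XOR n2 must be 0, so n4 and n2 are equal.
Satisfying assignments:
  x=0, y=1, z=1, w=1
  x=1, y=0, z=0, w=0
  x=1, y=0, z=1, w=1
  x=1, y=1, z=1, w=1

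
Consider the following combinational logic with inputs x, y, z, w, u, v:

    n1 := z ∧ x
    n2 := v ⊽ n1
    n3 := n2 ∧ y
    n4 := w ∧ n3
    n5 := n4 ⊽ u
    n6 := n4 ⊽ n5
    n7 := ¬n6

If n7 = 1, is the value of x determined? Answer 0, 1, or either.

either

Both values of x occur among assignments with n7 = 1:
  x=0: x=0, y=0, z=0, w=0, u=0, v=0
  x=1: x=1, y=0, z=0, w=0, u=0, v=0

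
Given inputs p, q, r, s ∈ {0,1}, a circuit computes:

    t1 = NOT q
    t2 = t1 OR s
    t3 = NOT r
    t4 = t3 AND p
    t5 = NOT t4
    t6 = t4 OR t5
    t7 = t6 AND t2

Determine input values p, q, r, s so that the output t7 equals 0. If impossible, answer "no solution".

p=0 q=1 r=1 s=0

t7 = t6 AND t2 must be 0, so at least one of t6, t2 is 0.
Check with p=0 q=1 r=1 s=0:
t1 = NOT q = NOT 1 = 0
t2 = t1 OR s = 0 OR 0 = 0
t3 = NOT r = NOT 1 = 0
t4 = t3 AND p = 0 AND 0 = 0
t5 = NOT t4 = NOT 0 = 1
t6 = t4 OR t5 = 0 OR 1 = 1
t7 = t6 AND t2 = 1 AND 0 = 0
So t7 = 0 as required.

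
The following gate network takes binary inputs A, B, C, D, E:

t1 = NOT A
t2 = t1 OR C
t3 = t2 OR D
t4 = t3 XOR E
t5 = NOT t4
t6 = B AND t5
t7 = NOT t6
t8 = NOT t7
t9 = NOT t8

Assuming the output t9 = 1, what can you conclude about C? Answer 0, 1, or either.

either

Both values of C occur among assignments with t9 = 1:
  C=0: A=0, B=0, C=0, D=0, E=0
  C=1: A=0, B=0, C=1, D=0, E=0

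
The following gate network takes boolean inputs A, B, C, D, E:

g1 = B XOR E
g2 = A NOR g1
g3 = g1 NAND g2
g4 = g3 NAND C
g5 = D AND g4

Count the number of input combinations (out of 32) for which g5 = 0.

24

g5 = D AND g4 must be 0, so at least one of D, g4 is 0.
Enumerating the 32 input combinations, 24 give g5 = 0 and 8 give g5 = 1.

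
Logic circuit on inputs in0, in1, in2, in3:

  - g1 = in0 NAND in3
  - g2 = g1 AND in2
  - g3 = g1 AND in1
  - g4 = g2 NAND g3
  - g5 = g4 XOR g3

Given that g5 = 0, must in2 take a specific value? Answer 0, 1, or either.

0

g5 = g4 XOR g3 must be 0, so g4 and g3 are equal.
Every assignment with g5 = 0 has in2 = 0; there are 3 such assignment(s).
  in0=0, in1=1, in2=0, in3=0
  in0=0, in1=1, in2=0, in3=1
  in0=1, in1=1, in2=0, in3=0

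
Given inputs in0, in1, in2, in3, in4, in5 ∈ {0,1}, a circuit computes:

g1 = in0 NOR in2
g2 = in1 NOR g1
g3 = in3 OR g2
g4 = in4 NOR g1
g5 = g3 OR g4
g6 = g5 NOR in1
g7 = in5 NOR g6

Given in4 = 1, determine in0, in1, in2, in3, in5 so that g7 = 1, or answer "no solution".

g7 = in5 NOR g6 must be 1, so both in5 = 0 and g6 = 0.
Check with in4 = 1 and in0=0, in1=0, in2=1, in3=0, in5=0:
g1 = in0 NOR in2 = 0 NOR 1 = 0
g2 = in1 NOR g1 = 0 NOR 0 = 1
g3 = in3 OR g2 = 0 OR 1 = 1
g4 = in4 NOR g1 = 1 NOR 0 = 0
g5 = g3 OR g4 = 1 OR 0 = 1
g6 = g5 NOR in1 = 1 NOR 0 = 0
g7 = in5 NOR g6 = 0 NOR 0 = 1
So g7 = 1.

in0=0 in1=0 in2=1 in3=0 in5=0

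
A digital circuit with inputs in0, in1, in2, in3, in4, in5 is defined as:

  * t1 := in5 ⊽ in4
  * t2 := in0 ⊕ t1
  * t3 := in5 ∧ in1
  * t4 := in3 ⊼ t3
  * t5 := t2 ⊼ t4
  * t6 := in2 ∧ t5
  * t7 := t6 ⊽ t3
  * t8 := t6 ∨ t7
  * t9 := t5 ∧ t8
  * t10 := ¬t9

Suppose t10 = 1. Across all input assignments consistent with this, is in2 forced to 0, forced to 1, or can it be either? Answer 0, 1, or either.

Both values of in2 occur among assignments with t10 = 1:
  in2=0: in0=0, in1=0, in2=0, in3=0, in4=0, in5=0
  in2=1: in0=0, in1=0, in2=1, in3=0, in4=0, in5=0

either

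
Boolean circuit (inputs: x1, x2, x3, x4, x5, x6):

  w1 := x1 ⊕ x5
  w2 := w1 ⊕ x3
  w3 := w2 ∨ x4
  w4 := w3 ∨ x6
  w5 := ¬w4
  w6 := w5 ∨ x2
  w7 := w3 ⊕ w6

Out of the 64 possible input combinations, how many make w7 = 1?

36

w7 = w3 ⊕ w6 must be 1, so w3 and w6 differ.
Enumerating the 64 input combinations, 36 give w7 = 1 and 28 give w7 = 0.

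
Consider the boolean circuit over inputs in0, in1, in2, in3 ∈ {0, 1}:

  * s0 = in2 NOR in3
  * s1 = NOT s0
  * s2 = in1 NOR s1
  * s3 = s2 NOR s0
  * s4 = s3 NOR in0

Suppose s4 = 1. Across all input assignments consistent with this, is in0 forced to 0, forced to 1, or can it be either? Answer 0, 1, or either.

0

s4 = s3 NOR in0 must be 1, so both s3 = 0 and in0 = 0.
Every assignment with s4 = 1 has in0 = 0; there are 2 such assignment(s).
  in0=0, in1=0, in2=0, in3=0
  in0=0, in1=1, in2=0, in3=0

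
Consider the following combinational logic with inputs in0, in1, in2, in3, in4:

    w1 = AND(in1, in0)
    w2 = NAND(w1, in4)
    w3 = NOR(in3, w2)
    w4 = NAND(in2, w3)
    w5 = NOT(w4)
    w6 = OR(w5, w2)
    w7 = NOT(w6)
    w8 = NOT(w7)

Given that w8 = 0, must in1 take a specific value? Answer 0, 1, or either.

1

w8 = NOT(w7) must be 0, so w7 = 1.
w7 = NOT(w6) must be 1, so w6 = 0.
Every assignment with w8 = 0 has in1 = 1; there are 3 such assignment(s).
  in0=1, in1=1, in2=0, in3=0, in4=1
  in0=1, in1=1, in2=0, in3=1, in4=1
  in0=1, in1=1, in2=1, in3=1, in4=1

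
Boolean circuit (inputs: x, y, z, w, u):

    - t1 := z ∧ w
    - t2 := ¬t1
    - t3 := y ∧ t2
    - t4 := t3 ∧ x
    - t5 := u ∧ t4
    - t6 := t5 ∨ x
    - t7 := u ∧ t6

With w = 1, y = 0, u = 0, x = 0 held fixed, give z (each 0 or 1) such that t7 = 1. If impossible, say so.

With w = 1, y = 0, u = 0, x = 0 fixed, none of the 2 settings of z give t7 = 1.
For example, with z=0:
t1 = z ∧ w = 0 ∧ 1 = 0
t2 = ¬t1 = ¬0 = 1
t3 = y ∧ t2 = 0 ∧ 1 = 0
t4 = t3 ∧ x = 0 ∧ 0 = 0
t5 = u ∧ t4 = 0 ∧ 0 = 0
t6 = t5 ∨ x = 0 ∨ 0 = 0
t7 = u ∧ t6 = 0 ∧ 0 = 0
giving t7 = 0 ≠ 1.

no solution exists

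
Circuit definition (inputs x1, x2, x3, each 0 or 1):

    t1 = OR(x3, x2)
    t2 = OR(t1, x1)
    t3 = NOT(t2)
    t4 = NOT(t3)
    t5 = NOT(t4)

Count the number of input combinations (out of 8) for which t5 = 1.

1

t5 = NOT(t4) must be 1, so t4 = 0.
t4 = NOT(t3) must be 0, so t3 = 1.
Enumerating the 8 input combinations, 1 give t5 = 1 and 7 give t5 = 0.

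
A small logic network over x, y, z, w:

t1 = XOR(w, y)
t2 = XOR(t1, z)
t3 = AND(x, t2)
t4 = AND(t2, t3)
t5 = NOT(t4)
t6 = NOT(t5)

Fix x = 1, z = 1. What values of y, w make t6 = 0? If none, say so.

Check with x = 1, z = 1 and y=0, w=1:
t1 = XOR(w, y) = XOR(1, 0) = 1
t2 = XOR(t1, z) = XOR(1, 1) = 0
t3 = AND(x, t2) = AND(1, 0) = 0
t4 = AND(t2, t3) = AND(0, 0) = 0
t5 = NOT(t4) = NOT 0 = 1
t6 = NOT(t5) = NOT 1 = 0
So t6 = 0.

y=0, w=1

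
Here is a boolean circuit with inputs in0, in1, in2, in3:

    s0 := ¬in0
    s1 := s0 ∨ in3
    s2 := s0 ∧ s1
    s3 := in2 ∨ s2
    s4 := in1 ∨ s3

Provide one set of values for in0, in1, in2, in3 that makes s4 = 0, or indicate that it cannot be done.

in0=1, in1=0, in2=0, in3=1

Check with in0=1, in1=0, in2=0, in3=1:
s0 = ¬in0 = ¬1 = 0
s1 = s0 ∨ in3 = 0 ∨ 1 = 1
s2 = s0 ∧ s1 = 0 ∧ 1 = 0
s3 = in2 ∨ s2 = 0 ∨ 0 = 0
s4 = in1 ∨ s3 = 0 ∨ 0 = 0
So s4 = 0 as required.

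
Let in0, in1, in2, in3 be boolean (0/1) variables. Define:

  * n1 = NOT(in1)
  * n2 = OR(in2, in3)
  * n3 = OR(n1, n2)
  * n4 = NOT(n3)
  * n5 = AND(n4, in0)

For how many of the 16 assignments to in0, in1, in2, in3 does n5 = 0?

15

n5 = AND(n4, in0) must be 0, so at least one of n4, in0 is 0.
Enumerating the 16 input combinations, 15 give n5 = 0 and 1 give n5 = 1.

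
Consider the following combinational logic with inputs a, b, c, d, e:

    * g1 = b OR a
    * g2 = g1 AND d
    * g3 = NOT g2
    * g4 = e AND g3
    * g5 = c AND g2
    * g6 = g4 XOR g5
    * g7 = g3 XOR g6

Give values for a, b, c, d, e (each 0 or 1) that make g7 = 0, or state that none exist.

a=1, b=1, c=1, d=0, e=1

g7 = g3 XOR g6 must be 0, so g3 and g6 are equal.
Check with a=1, b=1, c=1, d=0, e=1:
g1 = b OR a = 1 OR 1 = 1
g2 = g1 AND d = 1 AND 0 = 0
g3 = NOT g2 = NOT 0 = 1
g4 = e AND g3 = 1 AND 1 = 1
g5 = c AND g2 = 1 AND 0 = 0
g6 = g4 XOR g5 = 1 XOR 0 = 1
g7 = g3 XOR g6 = 1 XOR 1 = 0
So g7 = 0 as required.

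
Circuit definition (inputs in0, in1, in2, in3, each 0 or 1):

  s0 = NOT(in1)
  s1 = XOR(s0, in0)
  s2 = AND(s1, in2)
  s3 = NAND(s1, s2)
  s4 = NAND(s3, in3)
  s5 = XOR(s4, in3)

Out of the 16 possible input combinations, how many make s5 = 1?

14

s5 = XOR(s4, in3) must be 1, so s4 and in3 differ.
Enumerating the 16 input combinations, 14 give s5 = 1 and 2 give s5 = 0.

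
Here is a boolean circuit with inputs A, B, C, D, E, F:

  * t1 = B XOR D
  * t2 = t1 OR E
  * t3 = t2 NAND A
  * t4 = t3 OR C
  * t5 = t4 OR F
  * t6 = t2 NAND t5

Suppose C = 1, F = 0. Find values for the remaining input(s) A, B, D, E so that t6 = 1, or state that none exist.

A=1 B=1 D=1 E=0

Check with C = 1, F = 0 and A=1, B=1, D=1, E=0:
t1 = B XOR D = 1 XOR 1 = 0
t2 = t1 OR E = 0 OR 0 = 0
t3 = t2 NAND A = 0 NAND 1 = 1
t4 = t3 OR C = 1 OR 1 = 1
t5 = t4 OR F = 1 OR 0 = 1
t6 = t2 NAND t5 = 0 NAND 1 = 1
So t6 = 1.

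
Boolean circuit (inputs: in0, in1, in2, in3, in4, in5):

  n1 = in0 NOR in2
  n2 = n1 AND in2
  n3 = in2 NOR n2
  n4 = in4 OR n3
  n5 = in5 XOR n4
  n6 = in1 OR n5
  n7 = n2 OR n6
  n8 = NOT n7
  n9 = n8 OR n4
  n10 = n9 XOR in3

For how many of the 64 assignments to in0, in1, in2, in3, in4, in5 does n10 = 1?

n10 = n9 XOR in3 must be 1, so n9 and in3 differ.
Enumerating the 64 input combinations, 32 give n10 = 1 and 32 give n10 = 0.

32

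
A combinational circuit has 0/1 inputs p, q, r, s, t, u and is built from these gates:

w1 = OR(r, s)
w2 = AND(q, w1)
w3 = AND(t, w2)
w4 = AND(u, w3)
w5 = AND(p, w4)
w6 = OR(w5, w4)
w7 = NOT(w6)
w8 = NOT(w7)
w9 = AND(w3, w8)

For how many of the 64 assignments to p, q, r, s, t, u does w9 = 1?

6

w9 = AND(w3, w8) must be 1, so both w3 = 1 and w8 = 1.
w3 = AND(t, w2) must be 1, so both t = 1 and w2 = 1.
w8 = NOT(w7) must be 1, so w7 = 0.
Enumerating the 64 input combinations, 6 give w9 = 1 and 58 give w9 = 0.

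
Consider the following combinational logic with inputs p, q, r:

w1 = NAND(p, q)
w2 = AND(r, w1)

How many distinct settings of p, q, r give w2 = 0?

w2 = AND(r, w1) must be 0, so at least one of r, w1 is 0.
Satisfying assignments:
  p=0, q=0, r=0
  p=0, q=1, r=0
  p=1, q=0, r=0
  p=1, q=1, r=0
  p=1, q=1, r=1

5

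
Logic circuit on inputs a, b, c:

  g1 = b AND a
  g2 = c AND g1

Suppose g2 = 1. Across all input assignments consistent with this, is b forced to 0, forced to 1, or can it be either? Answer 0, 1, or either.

g2 = c AND g1 must be 1, so both c = 1 and g1 = 1.
g1 = b AND a must be 1, so both b = 1 and a = 1.
Every assignment with g2 = 1 has b = 1; there are 1 such assignment(s).
  a=1, b=1, c=1

1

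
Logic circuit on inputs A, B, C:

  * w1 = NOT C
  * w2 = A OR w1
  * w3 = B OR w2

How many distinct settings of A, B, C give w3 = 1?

w3 = B OR w2 must be 1, so at least one of B, w2 is 1.
Enumerating the 8 input combinations, 7 give w3 = 1 and 1 give w3 = 0.

7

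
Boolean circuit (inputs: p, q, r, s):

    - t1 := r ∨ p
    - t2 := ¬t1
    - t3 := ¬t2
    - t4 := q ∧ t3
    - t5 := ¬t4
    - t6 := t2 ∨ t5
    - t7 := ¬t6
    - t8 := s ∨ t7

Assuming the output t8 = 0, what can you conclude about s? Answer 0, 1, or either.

0

t8 = s ∨ t7 must be 0, so both s = 0 and t7 = 0.
t7 = ¬t6 must be 0, so t6 = 1.
t6 = t2 ∨ t5 must be 1, so at least one of t2, t5 is 1.
Every assignment with t8 = 0 has s = 0; there are 5 such assignment(s).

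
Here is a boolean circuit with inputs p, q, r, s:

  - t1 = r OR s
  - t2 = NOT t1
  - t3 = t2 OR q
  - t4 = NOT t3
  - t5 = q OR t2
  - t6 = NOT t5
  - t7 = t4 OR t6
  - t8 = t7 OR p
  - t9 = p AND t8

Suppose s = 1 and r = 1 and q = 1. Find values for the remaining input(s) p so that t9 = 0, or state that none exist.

t9 = p AND t8 must be 0, so at least one of p, t8 is 0.
Check with s = 1 and r = 1 and q = 1 and p=0:
t1 = r OR s = 1 OR 1 = 1
t2 = NOT t1 = NOT 1 = 0
t3 = t2 OR q = 0 OR 1 = 1
t4 = NOT t3 = NOT 1 = 0
t5 = q OR t2 = 1 OR 0 = 1
t6 = NOT t5 = NOT 1 = 0
t7 = t4 OR t6 = 0 OR 0 = 0
t8 = t7 OR p = 0 OR 0 = 0
t9 = p AND t8 = 0 AND 0 = 0
So t9 = 0.

p=0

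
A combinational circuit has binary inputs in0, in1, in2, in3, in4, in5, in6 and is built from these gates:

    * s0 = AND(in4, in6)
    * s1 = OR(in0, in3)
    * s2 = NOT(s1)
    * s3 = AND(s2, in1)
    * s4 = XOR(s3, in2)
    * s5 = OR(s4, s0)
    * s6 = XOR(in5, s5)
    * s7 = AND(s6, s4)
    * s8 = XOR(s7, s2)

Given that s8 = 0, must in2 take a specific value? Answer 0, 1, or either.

Both values of in2 occur among assignments with s8 = 0:
  in2=0: in0=0, in1=0, in2=0, in3=1, in4=0, in5=0, in6=0
  in2=1: in0=0, in1=0, in2=1, in3=0, in4=0, in5=0, in6=0

either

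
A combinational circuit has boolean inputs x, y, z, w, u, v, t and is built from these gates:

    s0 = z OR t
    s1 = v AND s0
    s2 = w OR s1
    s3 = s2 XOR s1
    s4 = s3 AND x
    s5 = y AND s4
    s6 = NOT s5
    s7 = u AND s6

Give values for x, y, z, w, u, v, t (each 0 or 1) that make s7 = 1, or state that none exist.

Check with x=0, y=1, z=0, w=0, u=1, v=0, t=1:
s0 = z OR t = 0 OR 1 = 1
s1 = v AND s0 = 0 AND 1 = 0
s2 = w OR s1 = 0 OR 0 = 0
s3 = s2 XOR s1 = 0 XOR 0 = 0
s4 = s3 AND x = 0 AND 0 = 0
s5 = y AND s4 = 1 AND 0 = 0
s6 = NOT s5 = NOT 0 = 1
s7 = u AND s6 = 1 AND 1 = 1
So s7 = 1 as required.

x=0, y=1, z=0, w=0, u=1, v=0, t=1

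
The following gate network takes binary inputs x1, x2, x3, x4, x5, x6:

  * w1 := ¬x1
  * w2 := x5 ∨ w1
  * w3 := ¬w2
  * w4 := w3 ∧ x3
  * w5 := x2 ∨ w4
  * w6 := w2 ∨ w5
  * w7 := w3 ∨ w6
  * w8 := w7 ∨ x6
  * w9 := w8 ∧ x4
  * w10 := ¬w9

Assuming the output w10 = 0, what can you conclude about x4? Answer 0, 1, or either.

w10 = ¬w9 must be 0, so w9 = 1.
w9 = w8 ∧ x4 must be 1, so both w8 = 1 and x4 = 1.
w8 = w7 ∨ x6 must be 1, so at least one of w7, x6 is 1.
Every assignment with w10 = 0 has x4 = 1; there are 32 such assignment(s).

1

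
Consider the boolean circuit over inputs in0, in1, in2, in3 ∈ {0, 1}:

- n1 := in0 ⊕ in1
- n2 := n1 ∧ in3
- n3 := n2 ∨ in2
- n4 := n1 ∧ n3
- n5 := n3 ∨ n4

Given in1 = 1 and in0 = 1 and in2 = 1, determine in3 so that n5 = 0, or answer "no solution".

With in1 = 1 and in0 = 1 and in2 = 1 fixed, none of the 2 settings of in3 give n5 = 0.
For example, with in3=1:
n1 = in0 ⊕ in1 = 1 ⊕ 1 = 0
n2 = n1 ∧ in3 = 0 ∧ 1 = 0
n3 = n2 ∨ in2 = 0 ∨ 1 = 1
n4 = n1 ∧ n3 = 0 ∧ 1 = 0
n5 = n3 ∨ n4 = 1 ∨ 0 = 1
giving n5 = 1 ≠ 0.

no solution exists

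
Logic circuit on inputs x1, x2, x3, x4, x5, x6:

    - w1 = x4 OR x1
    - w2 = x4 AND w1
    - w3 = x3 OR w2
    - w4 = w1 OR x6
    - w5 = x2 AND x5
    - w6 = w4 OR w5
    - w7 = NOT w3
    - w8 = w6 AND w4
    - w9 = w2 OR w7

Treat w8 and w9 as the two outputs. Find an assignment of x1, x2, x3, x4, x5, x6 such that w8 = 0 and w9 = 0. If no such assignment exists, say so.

x1=0, x2=1, x3=1, x4=0, x5=0, x6=0

Check with x1=0, x2=1, x3=1, x4=0, x5=0, x6=0:
w1 = x4 OR x1 = 0 OR 0 = 0
w2 = x4 AND w1 = 0 AND 0 = 0
w3 = x3 OR w2 = 1 OR 0 = 1
w4 = w1 OR x6 = 0 OR 0 = 0
w5 = x2 AND x5 = 1 AND 0 = 0
w6 = w4 OR w5 = 0 OR 0 = 0
w7 = NOT w3 = NOT 1 = 0
w8 = w6 AND w4 = 0 AND 0 = 0
w9 = w2 OR w7 = 0 OR 0 = 0
So w8 = 0 and w9 = 0.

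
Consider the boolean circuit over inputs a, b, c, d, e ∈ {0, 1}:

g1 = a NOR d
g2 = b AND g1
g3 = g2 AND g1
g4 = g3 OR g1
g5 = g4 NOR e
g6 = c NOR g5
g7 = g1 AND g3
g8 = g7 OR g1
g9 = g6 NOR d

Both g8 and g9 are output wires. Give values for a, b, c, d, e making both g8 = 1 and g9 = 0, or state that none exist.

a=0, b=1, c=0, d=0, e=1

Check with a=0, b=1, c=0, d=0, e=1:
g1 = a NOR d = 0 NOR 0 = 1
g2 = b AND g1 = 1 AND 1 = 1
g3 = g2 AND g1 = 1 AND 1 = 1
g4 = g3 OR g1 = 1 OR 1 = 1
g5 = g4 NOR e = 1 NOR 1 = 0
g6 = c NOR g5 = 0 NOR 0 = 1
g7 = g1 AND g3 = 1 AND 1 = 1
g8 = g7 OR g1 = 1 OR 1 = 1
g9 = g6 NOR d = 1 NOR 0 = 0
So g8 = 1 and g9 = 0.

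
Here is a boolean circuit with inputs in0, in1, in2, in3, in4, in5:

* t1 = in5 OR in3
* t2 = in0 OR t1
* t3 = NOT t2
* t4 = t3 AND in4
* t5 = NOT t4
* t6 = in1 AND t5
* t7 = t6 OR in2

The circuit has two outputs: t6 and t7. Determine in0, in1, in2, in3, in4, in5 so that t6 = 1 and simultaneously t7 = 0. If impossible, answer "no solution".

no solution exists

Across all 64 input combinations, none give both t6 = 1 and t7 = 0.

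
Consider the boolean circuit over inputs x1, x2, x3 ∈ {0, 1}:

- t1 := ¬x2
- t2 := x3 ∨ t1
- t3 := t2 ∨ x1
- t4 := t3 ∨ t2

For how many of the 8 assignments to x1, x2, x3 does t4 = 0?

t4 = t3 ∨ t2 must be 0, so both t3 = 0 and t2 = 0.
Satisfying assignments:
  x1=0, x2=1, x3=0

1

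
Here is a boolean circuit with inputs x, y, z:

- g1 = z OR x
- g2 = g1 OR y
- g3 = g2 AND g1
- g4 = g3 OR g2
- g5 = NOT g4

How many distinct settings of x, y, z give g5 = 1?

1

g5 = NOT g4 must be 1, so g4 = 0.
g4 = g3 OR g2 must be 0, so both g3 = 0 and g2 = 0.
Satisfying assignments:
  x=0, y=0, z=0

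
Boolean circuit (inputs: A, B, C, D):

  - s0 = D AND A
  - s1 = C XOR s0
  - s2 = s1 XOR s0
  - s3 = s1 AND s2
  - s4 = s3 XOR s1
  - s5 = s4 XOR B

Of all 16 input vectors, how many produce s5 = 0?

s5 = s4 XOR B must be 0, so s4 and B are equal.
Enumerating the 16 input combinations, 8 give s5 = 0 and 8 give s5 = 1.

8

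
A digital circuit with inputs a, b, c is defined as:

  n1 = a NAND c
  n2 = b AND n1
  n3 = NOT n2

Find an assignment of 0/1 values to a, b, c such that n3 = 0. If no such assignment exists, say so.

n3 = NOT n2 must be 0, so n2 = 1.
n2 = b AND n1 must be 1, so both b = 1 and n1 = 1.
n1 = a NAND c must be 1, so at least one of a, c is 0.
Check with a=0, b=1, c=0:
n1 = a NAND c = 0 NAND 0 = 1
n2 = b AND n1 = 1 AND 1 = 1
n3 = NOT n2 = NOT 1 = 0
So n3 = 0 as required.

a=0, b=1, c=0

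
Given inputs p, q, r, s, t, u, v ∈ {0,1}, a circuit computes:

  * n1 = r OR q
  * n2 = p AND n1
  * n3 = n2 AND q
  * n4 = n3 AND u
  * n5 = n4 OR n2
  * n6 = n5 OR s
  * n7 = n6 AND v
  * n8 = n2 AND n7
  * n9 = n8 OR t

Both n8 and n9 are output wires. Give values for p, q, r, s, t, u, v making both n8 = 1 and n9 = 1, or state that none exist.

p=1, q=0, r=1, s=0, t=0, u=1, v=1

Check with p=1, q=0, r=1, s=0, t=0, u=1, v=1:
n1 = r OR q = 1 OR 0 = 1
n2 = p AND n1 = 1 AND 1 = 1
n3 = n2 AND q = 1 AND 0 = 0
n4 = n3 AND u = 0 AND 1 = 0
n5 = n4 OR n2 = 0 OR 1 = 1
n6 = n5 OR s = 1 OR 0 = 1
n7 = n6 AND v = 1 AND 1 = 1
n8 = n2 AND n7 = 1 AND 1 = 1
n9 = n8 OR t = 1 OR 0 = 1
So n8 = 1 and n9 = 1.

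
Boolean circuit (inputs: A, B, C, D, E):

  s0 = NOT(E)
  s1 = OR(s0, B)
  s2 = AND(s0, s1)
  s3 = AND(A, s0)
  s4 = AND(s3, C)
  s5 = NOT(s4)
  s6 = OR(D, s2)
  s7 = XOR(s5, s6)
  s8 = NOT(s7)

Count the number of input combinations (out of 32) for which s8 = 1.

20

s8 = NOT(s7) must be 1, so s7 = 0.
s7 = XOR(s5, s6) must be 0, so s5 and s6 are equal.
Enumerating the 32 input combinations, 20 give s8 = 1 and 12 give s8 = 0.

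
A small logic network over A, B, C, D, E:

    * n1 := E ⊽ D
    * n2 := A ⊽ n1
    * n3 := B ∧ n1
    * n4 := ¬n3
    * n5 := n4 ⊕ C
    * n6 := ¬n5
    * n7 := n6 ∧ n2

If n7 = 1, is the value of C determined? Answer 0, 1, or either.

n7 = n6 ∧ n2 must be 1, so both n6 = 1 and n2 = 1.
n6 = ¬n5 must be 1, so n5 = 0.
n2 = A ⊽ n1 must be 1, so both A = 0 and n1 = 0.
Every assignment with n7 = 1 has C = 1; there are 6 such assignment(s).

1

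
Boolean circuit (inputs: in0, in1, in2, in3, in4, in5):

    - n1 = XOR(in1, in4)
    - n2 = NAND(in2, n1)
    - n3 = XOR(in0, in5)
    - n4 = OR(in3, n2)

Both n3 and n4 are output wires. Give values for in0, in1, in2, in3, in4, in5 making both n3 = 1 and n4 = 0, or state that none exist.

in0=1, in1=0, in2=1, in3=0, in4=1, in5=0

Check with in0=1, in1=0, in2=1, in3=0, in4=1, in5=0:
n1 = XOR(in1, in4) = XOR(0, 1) = 1
n2 = NAND(in2, n1) = NAND(1, 1) = 0
n3 = XOR(in0, in5) = XOR(1, 0) = 1
n4 = OR(in3, n2) = OR(0, 0) = 0
So n3 = 1 and n4 = 0.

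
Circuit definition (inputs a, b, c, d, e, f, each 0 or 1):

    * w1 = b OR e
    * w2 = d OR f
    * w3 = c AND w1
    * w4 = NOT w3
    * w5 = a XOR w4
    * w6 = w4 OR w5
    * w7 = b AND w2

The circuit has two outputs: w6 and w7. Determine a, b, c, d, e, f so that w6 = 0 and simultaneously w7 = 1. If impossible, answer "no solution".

Check with a=0, b=1, c=1, d=1, e=0, f=0:
w1 = b OR e = 1 OR 0 = 1
w2 = d OR f = 1 OR 0 = 1
w3 = c AND w1 = 1 AND 1 = 1
w4 = NOT w3 = NOT 1 = 0
w5 = a XOR w4 = 0 XOR 0 = 0
w6 = w4 OR w5 = 0 OR 0 = 0
w7 = b AND w2 = 1 AND 1 = 1
So w6 = 0 and w7 = 1.

a=0, b=1, c=1, d=1, e=0, f=0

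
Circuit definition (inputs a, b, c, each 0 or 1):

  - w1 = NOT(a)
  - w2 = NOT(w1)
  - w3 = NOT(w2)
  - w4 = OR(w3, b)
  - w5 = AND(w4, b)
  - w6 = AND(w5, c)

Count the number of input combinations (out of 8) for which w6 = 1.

2

w6 = AND(w5, c) must be 1, so both w5 = 1 and c = 1.
Satisfying assignments:
  a=0, b=1, c=1
  a=1, b=1, c=1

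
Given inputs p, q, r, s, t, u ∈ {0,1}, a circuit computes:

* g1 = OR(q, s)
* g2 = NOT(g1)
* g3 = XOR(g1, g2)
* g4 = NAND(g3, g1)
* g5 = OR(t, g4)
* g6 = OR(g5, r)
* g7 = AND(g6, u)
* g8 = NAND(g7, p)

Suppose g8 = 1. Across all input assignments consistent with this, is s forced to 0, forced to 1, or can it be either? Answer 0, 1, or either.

either

Both values of s occur among assignments with g8 = 1:
  s=0: p=0, q=0, r=0, s=0, t=0, u=0
  s=1: p=0, q=0, r=0, s=1, t=0, u=0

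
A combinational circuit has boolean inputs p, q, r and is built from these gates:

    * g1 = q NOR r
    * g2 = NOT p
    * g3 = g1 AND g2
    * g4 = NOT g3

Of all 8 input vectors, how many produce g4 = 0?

g4 = NOT g3 must be 0, so g3 = 1.
Satisfying assignments:
  p=0, q=0, r=0

1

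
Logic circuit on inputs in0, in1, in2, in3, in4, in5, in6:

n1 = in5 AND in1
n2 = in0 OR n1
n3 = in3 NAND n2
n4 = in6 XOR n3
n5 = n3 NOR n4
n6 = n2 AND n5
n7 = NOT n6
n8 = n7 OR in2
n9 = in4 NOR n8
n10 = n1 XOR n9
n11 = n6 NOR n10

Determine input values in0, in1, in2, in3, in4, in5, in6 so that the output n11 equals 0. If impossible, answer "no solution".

in0=1 in1=0 in2=1 in3=1 in4=1 in5=1 in6=0

n11 = n6 NOR n10 must be 0, so at least one of n6, n10 is 1.
Check with in0=1 in1=0 in2=1 in3=1 in4=1 in5=1 in6=0:
n1 = in5 AND in1 = 1 AND 0 = 0
n2 = in0 OR n1 = 1 OR 0 = 1
n3 = in3 NAND n2 = 1 NAND 1 = 0
n4 = in6 XOR n3 = 0 XOR 0 = 0
n5 = n3 NOR n4 = 0 NOR 0 = 1
n6 = n2 AND n5 = 1 AND 1 = 1
n7 = NOT n6 = NOT 1 = 0
n8 = n7 OR in2 = 0 OR 1 = 1
n9 = in4 NOR n8 = 1 NOR 1 = 0
n10 = n1 XOR n9 = 0 XOR 0 = 0
n11 = n6 NOR n10 = 1 NOR 0 = 0
So n11 = 0 as required.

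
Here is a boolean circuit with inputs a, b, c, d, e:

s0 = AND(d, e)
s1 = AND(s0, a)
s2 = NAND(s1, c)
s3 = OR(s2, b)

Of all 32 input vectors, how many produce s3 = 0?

1

s3 = OR(s2, b) must be 0, so both s2 = 0 and b = 0.
Satisfying assignments:
  a=1, b=0, c=1, d=1, e=1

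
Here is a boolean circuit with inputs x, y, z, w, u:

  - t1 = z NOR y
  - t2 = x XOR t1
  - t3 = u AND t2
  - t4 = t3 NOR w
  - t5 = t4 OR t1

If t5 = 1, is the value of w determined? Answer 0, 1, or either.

either

Both values of w occur among assignments with t5 = 1:
  w=0: x=0, y=0, z=0, w=0, u=0
  w=1: x=0, y=0, z=0, w=1, u=0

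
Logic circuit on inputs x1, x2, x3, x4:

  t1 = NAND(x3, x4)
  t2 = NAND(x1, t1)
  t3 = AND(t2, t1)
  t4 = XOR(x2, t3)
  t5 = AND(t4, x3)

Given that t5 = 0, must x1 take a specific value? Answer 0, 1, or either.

either

Both values of x1 occur among assignments with t5 = 0:
  x1=0: x1=0, x2=0, x3=0, x4=0
  x1=1: x1=1, x2=0, x3=0, x4=0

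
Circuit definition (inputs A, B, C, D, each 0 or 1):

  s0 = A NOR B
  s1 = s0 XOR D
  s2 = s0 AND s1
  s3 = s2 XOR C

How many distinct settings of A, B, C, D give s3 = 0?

s3 = s2 XOR C must be 0, so s2 and C are equal.
Enumerating the 16 input combinations, 8 give s3 = 0 and 8 give s3 = 1.

8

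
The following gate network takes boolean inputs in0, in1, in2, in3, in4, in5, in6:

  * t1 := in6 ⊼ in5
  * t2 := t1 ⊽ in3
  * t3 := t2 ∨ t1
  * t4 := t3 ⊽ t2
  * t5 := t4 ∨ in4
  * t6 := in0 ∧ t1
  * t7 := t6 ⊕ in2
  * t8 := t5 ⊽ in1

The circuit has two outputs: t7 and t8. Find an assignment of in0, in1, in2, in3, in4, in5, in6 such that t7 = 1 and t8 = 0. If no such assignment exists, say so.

Check with in0=1 in1=1 in2=1 in3=0 in4=0 in5=1 in6=1:
t1 = in6 ⊼ in5 = 1 ⊼ 1 = 0
t2 = t1 ⊽ in3 = 0 ⊽ 0 = 1
t3 = t2 ∨ t1 = 1 ∨ 0 = 1
t4 = t3 ⊽ t2 = 1 ⊽ 1 = 0
t5 = t4 ∨ in4 = 0 ∨ 0 = 0
t6 = in0 ∧ t1 = 1 ∧ 0 = 0
t7 = t6 ⊕ in2 = 0 ⊕ 1 = 1
t8 = t5 ⊽ in1 = 0 ⊽ 1 = 0
So t7 = 1 and t8 = 0.

in0=1 in1=1 in2=1 in3=0 in4=0 in5=1 in6=1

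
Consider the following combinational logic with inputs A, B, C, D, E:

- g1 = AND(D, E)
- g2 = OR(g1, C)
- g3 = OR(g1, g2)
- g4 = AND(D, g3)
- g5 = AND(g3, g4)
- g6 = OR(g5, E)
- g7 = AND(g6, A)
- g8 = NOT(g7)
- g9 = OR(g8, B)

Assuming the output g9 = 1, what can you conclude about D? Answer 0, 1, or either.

either

Both values of D occur among assignments with g9 = 1:
  D=0: A=0, B=0, C=0, D=0, E=0
  D=1: A=0, B=0, C=0, D=1, E=0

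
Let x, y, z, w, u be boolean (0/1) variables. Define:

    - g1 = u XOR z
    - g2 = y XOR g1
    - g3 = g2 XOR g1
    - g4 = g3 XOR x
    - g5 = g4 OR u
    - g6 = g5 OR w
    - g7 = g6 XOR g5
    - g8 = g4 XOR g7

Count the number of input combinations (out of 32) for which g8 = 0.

12

g8 = g4 XOR g7 must be 0, so g4 and g7 are equal.
Enumerating the 32 input combinations, 12 give g8 = 0 and 20 give g8 = 1.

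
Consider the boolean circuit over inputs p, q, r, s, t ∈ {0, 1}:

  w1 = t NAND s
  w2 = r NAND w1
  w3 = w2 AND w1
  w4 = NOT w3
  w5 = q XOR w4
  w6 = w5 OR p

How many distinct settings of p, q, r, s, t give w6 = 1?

24

w6 = w5 OR p must be 1, so at least one of w5, p is 1.
Enumerating the 32 input combinations, 24 give w6 = 1 and 8 give w6 = 0.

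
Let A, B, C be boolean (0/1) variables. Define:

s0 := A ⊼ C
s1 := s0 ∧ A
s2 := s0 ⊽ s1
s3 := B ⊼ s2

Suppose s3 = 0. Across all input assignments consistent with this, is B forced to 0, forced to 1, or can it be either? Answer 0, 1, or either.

s3 = B ⊼ s2 must be 0, so both B = 1 and s2 = 1.
s2 = s0 ⊽ s1 must be 1, so both s0 = 0 and s1 = 0.
s0 = A ⊼ C must be 0, so both A = 1 and C = 1.
Every assignment with s3 = 0 has B = 1; there are 1 such assignment(s).
  A=1, B=1, C=1

1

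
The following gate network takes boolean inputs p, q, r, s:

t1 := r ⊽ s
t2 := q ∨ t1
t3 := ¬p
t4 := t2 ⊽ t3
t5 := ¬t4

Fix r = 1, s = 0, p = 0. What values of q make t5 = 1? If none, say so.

q=0

t5 = ¬t4 must be 1, so t4 = 0.
Check with r = 1, s = 0, p = 0 and q=0:
t1 = r ⊽ s = 1 ⊽ 0 = 0
t2 = q ∨ t1 = 0 ∨ 0 = 0
t3 = ¬p = ¬0 = 1
t4 = t2 ⊽ t3 = 0 ⊽ 1 = 0
t5 = ¬t4 = ¬0 = 1
So t5 = 1.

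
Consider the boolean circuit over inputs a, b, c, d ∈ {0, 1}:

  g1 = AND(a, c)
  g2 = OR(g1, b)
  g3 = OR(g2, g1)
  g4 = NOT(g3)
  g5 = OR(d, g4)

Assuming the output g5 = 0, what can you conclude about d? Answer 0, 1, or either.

0

g5 = OR(d, g4) must be 0, so both d = 0 and g4 = 0.
g4 = NOT(g3) must be 0, so g3 = 1.
Every assignment with g5 = 0 has d = 0; there are 5 such assignment(s).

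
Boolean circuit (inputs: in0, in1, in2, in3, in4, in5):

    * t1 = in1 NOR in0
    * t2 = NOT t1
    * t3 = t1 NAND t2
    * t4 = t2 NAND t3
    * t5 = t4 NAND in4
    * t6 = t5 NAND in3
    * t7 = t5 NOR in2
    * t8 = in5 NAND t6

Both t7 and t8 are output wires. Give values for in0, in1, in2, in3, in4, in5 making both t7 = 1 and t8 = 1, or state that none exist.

Check with in0=0, in1=0, in2=0, in3=1, in4=1, in5=0:
t1 = in1 NOR in0 = 0 NOR 0 = 1
t2 = NOT t1 = NOT 1 = 0
t3 = t1 NAND t2 = 1 NAND 0 = 1
t4 = t2 NAND t3 = 0 NAND 1 = 1
t5 = t4 NAND in4 = 1 NAND 1 = 0
t6 = t5 NAND in3 = 0 NAND 1 = 1
t7 = t5 NOR in2 = 0 NOR 0 = 1
t8 = in5 NAND t6 = 0 NAND 1 = 1
So t7 = 1 and t8 = 1.

in0=0, in1=0, in2=0, in3=1, in4=1, in5=0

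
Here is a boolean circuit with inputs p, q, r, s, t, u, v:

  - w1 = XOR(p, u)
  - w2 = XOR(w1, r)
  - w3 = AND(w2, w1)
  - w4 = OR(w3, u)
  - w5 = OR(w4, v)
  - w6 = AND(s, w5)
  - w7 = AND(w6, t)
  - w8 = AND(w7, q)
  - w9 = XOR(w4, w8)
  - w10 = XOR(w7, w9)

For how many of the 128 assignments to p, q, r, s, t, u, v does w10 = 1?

w10 = XOR(w7, w9) must be 1, so w7 and w9 differ.
Enumerating the 128 input combinations, 73 give w10 = 1 and 55 give w10 = 0.

73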